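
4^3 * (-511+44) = -29888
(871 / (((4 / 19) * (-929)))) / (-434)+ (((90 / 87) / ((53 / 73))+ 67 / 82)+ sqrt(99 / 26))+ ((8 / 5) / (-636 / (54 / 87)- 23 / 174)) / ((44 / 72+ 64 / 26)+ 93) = 3 * sqrt(286) / 26+ 4587733764971017132831 / 2037026444062738028600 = 4.20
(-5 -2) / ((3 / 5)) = -35 / 3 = -11.67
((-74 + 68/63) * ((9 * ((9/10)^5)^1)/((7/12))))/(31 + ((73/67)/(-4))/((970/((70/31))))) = -27326359227357/1275104796875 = -21.43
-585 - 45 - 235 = -865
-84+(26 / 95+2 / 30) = -23843 / 285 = -83.66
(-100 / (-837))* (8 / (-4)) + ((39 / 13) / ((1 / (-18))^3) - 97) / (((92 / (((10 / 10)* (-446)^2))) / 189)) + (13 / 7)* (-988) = -7189252014.79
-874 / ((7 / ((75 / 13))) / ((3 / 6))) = -32775 / 91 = -360.16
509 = 509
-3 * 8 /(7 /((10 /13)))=-240 /91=-2.64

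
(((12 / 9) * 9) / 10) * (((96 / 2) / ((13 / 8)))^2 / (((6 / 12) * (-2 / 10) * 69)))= -589824 / 3887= -151.74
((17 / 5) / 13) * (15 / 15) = 17 / 65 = 0.26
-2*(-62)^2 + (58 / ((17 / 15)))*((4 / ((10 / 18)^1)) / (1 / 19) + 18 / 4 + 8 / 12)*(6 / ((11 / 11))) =610370 / 17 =35904.12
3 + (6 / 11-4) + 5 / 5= 6 / 11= 0.55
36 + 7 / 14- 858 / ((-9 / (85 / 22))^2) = -36122 / 297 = -121.62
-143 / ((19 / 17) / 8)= -19448 / 19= -1023.58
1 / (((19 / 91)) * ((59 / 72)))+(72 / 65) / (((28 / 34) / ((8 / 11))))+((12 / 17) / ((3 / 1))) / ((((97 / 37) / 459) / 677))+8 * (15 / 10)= 15188568839952 / 544228685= 27908.43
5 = 5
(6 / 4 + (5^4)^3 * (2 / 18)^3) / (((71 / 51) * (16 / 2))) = 8300818429 / 276048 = 30070.20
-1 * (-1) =1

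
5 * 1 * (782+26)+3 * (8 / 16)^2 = 16163 / 4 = 4040.75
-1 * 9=-9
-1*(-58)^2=-3364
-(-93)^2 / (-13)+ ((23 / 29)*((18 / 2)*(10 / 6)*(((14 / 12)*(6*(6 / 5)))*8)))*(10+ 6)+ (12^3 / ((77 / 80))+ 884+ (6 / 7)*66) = 470048489 / 29029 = 16192.38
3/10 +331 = 3313/10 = 331.30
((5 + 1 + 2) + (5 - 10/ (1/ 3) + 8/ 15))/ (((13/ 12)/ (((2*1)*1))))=-152/ 5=-30.40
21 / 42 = 1 / 2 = 0.50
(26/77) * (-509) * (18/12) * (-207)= 4109157/77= 53365.68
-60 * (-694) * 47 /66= 326180 /11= 29652.73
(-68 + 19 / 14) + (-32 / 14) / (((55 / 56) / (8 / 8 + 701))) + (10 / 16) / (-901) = -4718715521 / 2775080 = -1700.39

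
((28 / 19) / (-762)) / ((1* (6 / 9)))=-7 / 2413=-0.00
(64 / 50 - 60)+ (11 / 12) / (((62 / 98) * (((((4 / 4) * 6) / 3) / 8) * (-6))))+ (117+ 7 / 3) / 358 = -827969 / 13950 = -59.35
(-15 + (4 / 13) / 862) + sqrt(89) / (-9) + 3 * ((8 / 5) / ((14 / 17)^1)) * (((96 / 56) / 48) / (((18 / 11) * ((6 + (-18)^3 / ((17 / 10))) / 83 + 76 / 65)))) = -16.05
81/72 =1.12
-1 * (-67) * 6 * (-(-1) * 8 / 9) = 1072 / 3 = 357.33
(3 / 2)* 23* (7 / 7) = 69 / 2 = 34.50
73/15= 4.87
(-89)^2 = 7921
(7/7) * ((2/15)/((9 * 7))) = 2/945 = 0.00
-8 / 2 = -4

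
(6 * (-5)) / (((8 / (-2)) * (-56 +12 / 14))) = -105 / 772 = -0.14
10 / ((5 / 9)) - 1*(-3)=21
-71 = -71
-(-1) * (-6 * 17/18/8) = -17/24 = -0.71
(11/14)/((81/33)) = 121/378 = 0.32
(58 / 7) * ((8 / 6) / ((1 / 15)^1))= 1160 / 7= 165.71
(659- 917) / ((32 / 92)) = -741.75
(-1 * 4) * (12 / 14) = -24 / 7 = -3.43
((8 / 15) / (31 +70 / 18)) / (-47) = -0.00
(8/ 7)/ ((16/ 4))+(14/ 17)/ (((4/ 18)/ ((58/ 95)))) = 28808/ 11305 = 2.55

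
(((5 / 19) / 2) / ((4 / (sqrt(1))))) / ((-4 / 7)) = -35 / 608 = -0.06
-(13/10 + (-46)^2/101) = -22473/1010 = -22.25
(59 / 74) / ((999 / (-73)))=-4307 / 73926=-0.06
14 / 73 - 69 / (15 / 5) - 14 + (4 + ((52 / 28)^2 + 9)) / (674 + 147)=-108036485 / 2936717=-36.79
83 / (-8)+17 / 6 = -181 / 24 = -7.54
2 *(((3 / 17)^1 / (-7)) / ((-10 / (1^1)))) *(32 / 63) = 32 / 12495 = 0.00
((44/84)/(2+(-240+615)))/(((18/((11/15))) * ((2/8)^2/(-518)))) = -0.47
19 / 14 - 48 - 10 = -793 / 14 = -56.64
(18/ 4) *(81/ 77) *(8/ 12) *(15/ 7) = 6.76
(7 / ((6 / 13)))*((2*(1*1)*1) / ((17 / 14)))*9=224.82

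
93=93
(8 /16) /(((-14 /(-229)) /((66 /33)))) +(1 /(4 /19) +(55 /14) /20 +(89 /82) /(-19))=926855 /43624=21.25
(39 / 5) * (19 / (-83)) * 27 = -20007 / 415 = -48.21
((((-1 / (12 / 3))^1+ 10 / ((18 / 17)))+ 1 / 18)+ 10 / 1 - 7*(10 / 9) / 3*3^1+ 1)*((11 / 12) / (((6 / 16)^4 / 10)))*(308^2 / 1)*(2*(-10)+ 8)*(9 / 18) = -2398890475520 / 729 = -3290659088.50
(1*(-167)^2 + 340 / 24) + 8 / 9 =27904.06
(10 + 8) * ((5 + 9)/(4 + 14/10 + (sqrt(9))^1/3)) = 315/8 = 39.38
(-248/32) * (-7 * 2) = 217/2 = 108.50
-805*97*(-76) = 5934460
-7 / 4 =-1.75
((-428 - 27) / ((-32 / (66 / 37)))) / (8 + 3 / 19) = 57057 / 18352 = 3.11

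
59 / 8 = 7.38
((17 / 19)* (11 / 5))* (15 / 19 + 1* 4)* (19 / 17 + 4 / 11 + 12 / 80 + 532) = 181616071 / 36100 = 5030.92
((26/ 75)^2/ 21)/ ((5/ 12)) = 2704/ 196875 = 0.01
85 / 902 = 0.09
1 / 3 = 0.33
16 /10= 1.60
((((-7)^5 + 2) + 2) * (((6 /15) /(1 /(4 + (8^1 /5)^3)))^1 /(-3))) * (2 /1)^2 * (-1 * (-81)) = 3673001376 /625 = 5876802.20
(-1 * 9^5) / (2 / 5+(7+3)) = -295245 / 52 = -5677.79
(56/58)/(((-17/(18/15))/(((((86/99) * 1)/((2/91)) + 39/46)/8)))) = -1287013/3741870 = -0.34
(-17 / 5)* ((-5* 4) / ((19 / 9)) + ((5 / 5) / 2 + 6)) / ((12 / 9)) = 5763 / 760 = 7.58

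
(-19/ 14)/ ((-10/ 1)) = 19/ 140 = 0.14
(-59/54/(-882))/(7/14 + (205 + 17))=59/10597230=0.00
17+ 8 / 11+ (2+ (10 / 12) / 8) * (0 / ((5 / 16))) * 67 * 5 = 195 / 11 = 17.73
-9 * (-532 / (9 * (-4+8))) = 133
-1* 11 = -11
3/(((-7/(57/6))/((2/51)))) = -19/119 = -0.16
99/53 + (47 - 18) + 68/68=1689/53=31.87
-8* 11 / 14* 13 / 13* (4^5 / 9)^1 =-45056 / 63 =-715.17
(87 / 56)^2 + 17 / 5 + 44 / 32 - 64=-890803 / 15680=-56.81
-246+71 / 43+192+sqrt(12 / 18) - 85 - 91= -227.53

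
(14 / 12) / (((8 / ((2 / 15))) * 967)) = 7 / 348120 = 0.00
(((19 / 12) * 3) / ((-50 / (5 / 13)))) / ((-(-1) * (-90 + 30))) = 19 / 31200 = 0.00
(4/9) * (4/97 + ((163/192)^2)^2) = 73909258801/296591818752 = 0.25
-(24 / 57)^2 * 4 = -256 / 361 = -0.71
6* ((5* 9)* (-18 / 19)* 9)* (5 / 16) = -54675 / 76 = -719.41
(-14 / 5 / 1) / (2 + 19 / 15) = -6 / 7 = -0.86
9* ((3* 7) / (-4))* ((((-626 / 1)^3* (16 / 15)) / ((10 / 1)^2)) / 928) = 1931850711 / 14500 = 133231.08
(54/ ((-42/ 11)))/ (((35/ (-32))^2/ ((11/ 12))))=-92928/ 8575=-10.84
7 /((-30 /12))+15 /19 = -191 /95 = -2.01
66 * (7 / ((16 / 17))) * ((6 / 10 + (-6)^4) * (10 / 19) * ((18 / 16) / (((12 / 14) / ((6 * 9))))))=14435106147 / 608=23741950.90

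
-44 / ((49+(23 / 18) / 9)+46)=-7128 / 15413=-0.46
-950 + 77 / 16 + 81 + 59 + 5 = -12803 / 16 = -800.19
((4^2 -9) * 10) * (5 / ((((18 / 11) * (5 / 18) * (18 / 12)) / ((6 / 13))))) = 236.92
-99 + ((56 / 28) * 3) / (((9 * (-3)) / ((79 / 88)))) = -39283 / 396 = -99.20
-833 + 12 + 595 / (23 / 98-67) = -829.91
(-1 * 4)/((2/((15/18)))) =-5/3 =-1.67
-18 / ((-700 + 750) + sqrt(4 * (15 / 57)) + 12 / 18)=-38988 / 109699 + 81 * sqrt(95) / 109699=-0.35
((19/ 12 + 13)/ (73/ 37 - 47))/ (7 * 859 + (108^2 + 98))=-37/ 2030616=-0.00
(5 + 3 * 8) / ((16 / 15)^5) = 21.00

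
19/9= 2.11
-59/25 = -2.36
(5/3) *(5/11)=25/33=0.76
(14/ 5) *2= 28/ 5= 5.60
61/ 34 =1.79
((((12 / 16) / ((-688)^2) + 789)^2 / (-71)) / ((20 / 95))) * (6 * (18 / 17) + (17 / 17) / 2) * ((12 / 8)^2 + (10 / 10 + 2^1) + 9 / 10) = -1215184936023748717625169 / 692310611454853120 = -1755259.73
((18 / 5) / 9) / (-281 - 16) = -2 / 1485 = -0.00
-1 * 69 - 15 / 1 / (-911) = -62844 / 911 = -68.98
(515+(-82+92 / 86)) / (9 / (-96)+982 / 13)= 1552928 / 269911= 5.75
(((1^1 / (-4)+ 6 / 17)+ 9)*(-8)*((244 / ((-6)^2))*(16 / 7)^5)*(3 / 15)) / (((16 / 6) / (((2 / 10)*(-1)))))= 9898295296 / 21428925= 461.91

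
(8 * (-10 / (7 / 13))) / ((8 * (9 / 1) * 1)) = -130 / 63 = -2.06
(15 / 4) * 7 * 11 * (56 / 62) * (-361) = -2918685 / 31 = -94151.13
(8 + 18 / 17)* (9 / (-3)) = -462 / 17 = -27.18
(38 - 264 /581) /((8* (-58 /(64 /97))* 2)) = -43628 /1634353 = -0.03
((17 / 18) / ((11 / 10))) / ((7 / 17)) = 1445 / 693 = 2.09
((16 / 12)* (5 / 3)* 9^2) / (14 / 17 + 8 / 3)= 4590 / 89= 51.57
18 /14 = 9 /7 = 1.29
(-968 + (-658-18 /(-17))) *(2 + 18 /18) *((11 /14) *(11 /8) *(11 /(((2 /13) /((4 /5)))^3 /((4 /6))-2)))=242334882504 /8321551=29121.36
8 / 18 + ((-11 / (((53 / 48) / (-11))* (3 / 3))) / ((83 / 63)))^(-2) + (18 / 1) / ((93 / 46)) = 38797711293823 / 4150457853696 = 9.35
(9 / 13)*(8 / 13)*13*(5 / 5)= 72 / 13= 5.54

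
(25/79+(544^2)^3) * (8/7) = 16379870974671061192/553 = 29620019845698121.50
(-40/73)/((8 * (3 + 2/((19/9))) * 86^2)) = -19/8098620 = -0.00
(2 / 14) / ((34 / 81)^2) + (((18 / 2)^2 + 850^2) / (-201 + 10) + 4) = -3778.34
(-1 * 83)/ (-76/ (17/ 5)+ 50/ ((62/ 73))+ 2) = -2.15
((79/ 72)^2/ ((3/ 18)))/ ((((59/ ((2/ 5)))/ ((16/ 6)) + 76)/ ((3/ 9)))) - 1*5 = -1695569/ 340362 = -4.98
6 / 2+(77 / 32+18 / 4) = 9.91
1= 1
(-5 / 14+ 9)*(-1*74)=-4477 / 7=-639.57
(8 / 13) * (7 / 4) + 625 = 8139 / 13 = 626.08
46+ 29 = 75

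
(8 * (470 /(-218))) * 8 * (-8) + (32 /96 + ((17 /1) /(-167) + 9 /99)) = 663277213 /600699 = 1104.18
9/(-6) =-3/2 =-1.50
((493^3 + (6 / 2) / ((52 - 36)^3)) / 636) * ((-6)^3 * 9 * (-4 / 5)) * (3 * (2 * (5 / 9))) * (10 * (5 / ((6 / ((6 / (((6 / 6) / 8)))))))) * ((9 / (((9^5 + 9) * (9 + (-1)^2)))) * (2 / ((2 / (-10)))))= -331287064475625 / 5564576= -59535005.81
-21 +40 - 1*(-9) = 28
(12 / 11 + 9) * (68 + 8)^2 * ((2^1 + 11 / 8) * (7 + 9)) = 34621344 / 11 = 3147394.91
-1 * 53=-53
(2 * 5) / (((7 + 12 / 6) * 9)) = 0.12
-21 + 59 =38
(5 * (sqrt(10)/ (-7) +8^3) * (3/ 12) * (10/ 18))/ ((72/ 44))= 17600/ 81 -275 * sqrt(10)/ 4536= 217.09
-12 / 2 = -6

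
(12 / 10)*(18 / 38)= 54 / 95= 0.57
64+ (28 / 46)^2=34052 / 529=64.37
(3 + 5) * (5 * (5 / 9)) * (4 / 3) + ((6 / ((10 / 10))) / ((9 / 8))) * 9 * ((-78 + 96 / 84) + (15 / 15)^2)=-682576 / 189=-3611.51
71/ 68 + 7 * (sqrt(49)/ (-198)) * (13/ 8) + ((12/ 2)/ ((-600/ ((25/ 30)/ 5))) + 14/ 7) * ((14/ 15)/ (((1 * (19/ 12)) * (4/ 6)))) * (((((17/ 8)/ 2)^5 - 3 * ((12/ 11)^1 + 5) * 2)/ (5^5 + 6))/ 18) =269121985340479/ 419933661954048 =0.64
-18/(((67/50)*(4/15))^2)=-1265625/8978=-140.97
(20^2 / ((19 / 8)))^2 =10240000 / 361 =28365.65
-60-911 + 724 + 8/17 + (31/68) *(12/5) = -20862/85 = -245.44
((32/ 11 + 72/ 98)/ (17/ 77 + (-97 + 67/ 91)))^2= 651883024/ 452892658729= 0.00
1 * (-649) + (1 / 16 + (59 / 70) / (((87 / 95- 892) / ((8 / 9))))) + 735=86.06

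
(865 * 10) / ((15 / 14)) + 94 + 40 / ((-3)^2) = 73546 / 9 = 8171.78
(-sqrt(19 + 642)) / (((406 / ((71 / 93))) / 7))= -71 * sqrt(661) / 5394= -0.34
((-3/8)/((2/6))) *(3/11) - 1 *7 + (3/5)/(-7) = -22769/3080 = -7.39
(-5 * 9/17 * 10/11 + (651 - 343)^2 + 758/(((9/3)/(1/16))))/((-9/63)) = -2980667935/4488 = -664141.70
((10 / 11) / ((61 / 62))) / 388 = 155 / 65087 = 0.00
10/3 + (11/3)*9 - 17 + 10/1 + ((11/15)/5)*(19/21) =29.47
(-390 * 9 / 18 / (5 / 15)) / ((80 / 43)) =-5031 / 16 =-314.44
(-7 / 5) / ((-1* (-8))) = -7 / 40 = -0.18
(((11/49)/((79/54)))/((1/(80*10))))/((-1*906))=-79200/584521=-0.14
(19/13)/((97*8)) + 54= 544771/10088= 54.00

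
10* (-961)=-9610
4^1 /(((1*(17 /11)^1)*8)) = 11 /34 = 0.32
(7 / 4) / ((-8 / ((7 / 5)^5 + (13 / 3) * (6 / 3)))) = -921697 / 300000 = -3.07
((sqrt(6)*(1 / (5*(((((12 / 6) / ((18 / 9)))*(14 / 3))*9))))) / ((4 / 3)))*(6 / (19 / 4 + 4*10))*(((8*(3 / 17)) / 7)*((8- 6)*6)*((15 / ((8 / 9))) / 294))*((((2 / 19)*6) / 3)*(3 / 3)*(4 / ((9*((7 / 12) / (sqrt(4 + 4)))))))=41472*sqrt(3) / 971730319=0.00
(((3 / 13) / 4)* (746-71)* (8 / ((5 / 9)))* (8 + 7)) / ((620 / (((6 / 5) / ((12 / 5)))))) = 10935 / 1612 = 6.78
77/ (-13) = -77/ 13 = -5.92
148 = 148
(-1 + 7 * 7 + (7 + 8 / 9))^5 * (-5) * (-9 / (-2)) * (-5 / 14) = 4381793076.89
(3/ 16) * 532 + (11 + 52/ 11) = 5081/ 44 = 115.48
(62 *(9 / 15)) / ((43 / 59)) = 10974 / 215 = 51.04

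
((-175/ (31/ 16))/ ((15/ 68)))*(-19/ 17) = 42560/ 93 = 457.63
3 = 3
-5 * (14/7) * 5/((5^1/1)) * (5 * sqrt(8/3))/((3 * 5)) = -20 * sqrt(6)/9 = -5.44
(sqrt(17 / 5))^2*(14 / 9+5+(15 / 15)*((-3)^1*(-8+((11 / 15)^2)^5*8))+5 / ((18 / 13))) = 216236866211653 / 1922167968750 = 112.50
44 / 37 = 1.19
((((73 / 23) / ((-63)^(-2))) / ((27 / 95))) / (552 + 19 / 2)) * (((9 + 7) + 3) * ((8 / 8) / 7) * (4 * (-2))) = -44273040 / 25829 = -1714.08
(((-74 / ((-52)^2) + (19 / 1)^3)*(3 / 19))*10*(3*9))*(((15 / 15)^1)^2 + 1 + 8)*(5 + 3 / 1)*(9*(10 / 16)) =845032287375 / 6422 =131583974.99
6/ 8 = 3/ 4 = 0.75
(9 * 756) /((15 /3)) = 6804 /5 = 1360.80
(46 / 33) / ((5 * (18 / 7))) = 161 / 1485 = 0.11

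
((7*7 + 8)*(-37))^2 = 4447881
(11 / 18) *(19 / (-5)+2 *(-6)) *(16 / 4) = -1738 / 45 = -38.62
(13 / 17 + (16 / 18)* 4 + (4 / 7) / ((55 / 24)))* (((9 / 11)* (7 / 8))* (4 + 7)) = 269173 / 7480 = 35.99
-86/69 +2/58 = -2425/2001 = -1.21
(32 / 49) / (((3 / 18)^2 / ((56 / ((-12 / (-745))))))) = 572160 / 7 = 81737.14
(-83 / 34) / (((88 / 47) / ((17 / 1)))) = -3901 / 176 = -22.16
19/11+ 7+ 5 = 151/11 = 13.73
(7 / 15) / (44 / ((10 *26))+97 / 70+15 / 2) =637 / 12360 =0.05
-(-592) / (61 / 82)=48544 / 61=795.80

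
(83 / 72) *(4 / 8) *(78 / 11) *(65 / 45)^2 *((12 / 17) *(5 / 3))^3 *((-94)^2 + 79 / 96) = 19336841948125 / 157589388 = 122703.96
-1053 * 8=-8424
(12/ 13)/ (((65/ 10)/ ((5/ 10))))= 12/ 169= 0.07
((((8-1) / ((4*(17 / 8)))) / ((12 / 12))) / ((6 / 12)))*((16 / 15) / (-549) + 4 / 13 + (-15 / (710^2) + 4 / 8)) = 2434981255 / 1834858467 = 1.33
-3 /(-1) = 3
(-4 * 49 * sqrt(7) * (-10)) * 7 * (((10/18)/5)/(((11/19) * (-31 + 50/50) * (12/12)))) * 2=-52136 * sqrt(7)/297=-464.44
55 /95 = 11 /19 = 0.58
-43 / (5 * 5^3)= -43 / 625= -0.07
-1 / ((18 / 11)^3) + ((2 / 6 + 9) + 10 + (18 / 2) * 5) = 64.11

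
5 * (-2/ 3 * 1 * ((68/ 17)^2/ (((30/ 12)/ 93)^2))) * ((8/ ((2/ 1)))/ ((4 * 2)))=-184512/ 5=-36902.40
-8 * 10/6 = -13.33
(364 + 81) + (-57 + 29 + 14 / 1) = 431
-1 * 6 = -6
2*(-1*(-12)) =24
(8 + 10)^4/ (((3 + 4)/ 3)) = 314928/ 7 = 44989.71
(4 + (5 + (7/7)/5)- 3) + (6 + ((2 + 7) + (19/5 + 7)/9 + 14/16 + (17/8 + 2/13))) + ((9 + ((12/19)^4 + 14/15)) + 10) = 231998158/5082519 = 45.65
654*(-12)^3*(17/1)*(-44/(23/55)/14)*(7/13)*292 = 6787949921280/299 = 22702173649.77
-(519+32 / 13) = -6779 / 13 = -521.46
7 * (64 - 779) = -5005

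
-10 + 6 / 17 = -164 / 17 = -9.65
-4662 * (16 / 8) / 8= -2331 / 2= -1165.50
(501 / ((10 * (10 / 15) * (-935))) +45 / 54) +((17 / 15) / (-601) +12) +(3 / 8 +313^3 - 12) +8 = 689253874518199 / 22477400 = 30664306.13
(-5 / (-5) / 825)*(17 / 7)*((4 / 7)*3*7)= 68 / 1925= 0.04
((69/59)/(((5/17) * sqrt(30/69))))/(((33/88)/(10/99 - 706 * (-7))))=765215152 * sqrt(230)/146025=79473.12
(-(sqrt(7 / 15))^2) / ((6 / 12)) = -14 / 15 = -0.93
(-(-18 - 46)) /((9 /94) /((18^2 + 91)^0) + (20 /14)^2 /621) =183060864 /283261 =646.26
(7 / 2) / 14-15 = -59 / 4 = -14.75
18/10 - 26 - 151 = -876/5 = -175.20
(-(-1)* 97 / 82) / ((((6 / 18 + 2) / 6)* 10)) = 873 / 2870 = 0.30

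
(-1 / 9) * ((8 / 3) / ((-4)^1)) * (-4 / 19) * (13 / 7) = -0.03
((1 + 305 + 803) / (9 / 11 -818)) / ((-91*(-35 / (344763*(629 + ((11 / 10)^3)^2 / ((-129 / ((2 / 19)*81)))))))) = -1080455127029621831961 / 11695340702500000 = -92383.38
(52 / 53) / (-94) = -0.01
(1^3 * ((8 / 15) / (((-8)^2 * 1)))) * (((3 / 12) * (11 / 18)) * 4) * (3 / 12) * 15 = 11 / 576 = 0.02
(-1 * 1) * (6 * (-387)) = 2322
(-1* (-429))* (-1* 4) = -1716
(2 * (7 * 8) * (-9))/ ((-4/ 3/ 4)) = 3024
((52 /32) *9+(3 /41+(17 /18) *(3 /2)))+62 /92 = 379963 /22632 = 16.79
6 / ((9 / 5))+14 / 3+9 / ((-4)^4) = 2057 / 256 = 8.04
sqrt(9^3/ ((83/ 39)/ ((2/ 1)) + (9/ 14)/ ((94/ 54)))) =22.55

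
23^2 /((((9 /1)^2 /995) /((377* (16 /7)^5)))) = 208075054120960 /1361367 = 152842733.90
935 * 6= 5610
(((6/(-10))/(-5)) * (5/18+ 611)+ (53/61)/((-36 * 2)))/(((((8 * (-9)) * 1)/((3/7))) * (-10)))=8052871/184464000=0.04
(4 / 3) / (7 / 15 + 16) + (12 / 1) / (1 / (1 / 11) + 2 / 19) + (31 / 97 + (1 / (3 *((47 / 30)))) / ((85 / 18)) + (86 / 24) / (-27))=1823643821387 / 1308708527724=1.39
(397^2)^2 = 24840596881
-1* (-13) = 13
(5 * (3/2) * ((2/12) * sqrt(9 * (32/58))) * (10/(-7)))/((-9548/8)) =300 * sqrt(29)/484561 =0.00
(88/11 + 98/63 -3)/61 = 59/549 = 0.11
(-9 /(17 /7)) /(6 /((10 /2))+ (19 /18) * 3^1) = -1890 /2227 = -0.85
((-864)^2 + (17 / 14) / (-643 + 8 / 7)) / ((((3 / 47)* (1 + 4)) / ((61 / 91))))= 211339267943 / 134790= 1567915.04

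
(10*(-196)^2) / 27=384160 / 27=14228.15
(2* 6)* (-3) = -36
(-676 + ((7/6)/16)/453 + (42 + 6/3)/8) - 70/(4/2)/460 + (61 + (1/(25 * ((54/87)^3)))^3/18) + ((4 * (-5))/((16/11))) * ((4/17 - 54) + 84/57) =6848136978480380545850951/62582424297110064000000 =109.43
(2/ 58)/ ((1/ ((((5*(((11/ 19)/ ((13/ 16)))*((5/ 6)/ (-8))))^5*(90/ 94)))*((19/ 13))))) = -7863818359375/ 23149101419930889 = -0.00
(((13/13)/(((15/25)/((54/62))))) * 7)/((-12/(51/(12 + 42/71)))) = -126735/36952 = -3.43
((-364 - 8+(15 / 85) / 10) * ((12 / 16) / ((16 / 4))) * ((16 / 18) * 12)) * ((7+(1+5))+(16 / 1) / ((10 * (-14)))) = -9586.52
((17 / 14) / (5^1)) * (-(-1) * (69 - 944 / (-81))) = 111061 / 5670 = 19.59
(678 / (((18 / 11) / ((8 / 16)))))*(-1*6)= -1243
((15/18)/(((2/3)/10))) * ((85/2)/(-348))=-2125/1392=-1.53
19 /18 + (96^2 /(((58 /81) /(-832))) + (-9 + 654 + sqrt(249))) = -5589424807 /522 + sqrt(249) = -10707694.58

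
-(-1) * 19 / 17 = 19 / 17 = 1.12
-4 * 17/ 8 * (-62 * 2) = 1054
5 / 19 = 0.26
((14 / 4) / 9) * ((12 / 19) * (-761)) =-10654 / 57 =-186.91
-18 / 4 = -9 / 2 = -4.50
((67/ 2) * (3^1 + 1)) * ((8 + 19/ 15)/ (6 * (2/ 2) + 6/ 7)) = 181.09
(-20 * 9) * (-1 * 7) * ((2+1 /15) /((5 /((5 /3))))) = 868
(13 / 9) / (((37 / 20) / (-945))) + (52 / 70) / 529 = -737.84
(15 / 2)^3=3375 / 8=421.88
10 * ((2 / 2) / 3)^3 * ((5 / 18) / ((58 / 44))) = 550 / 7047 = 0.08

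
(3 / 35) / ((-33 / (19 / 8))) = -19 / 3080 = -0.01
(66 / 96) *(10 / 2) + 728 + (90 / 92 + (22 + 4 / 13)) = 3610597 / 4784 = 754.72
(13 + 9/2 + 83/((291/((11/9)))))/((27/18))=93491/7857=11.90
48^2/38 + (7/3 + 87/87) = 3646/57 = 63.96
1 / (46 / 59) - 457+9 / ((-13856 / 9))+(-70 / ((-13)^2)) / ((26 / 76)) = -319925768899 / 700157536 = -456.93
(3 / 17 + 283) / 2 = 2407 / 17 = 141.59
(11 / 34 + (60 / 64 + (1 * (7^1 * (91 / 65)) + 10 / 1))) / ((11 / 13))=372359 / 14960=24.89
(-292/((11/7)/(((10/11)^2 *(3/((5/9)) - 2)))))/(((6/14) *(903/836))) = -52816960/46827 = -1127.92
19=19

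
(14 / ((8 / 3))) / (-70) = -0.08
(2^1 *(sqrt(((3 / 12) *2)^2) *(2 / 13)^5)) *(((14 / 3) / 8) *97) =0.00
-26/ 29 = -0.90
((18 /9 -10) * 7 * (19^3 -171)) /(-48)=23408 /3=7802.67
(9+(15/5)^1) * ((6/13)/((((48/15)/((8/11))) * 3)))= 60/143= 0.42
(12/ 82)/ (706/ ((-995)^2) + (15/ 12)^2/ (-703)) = -22271602400/ 229730339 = -96.95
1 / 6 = 0.17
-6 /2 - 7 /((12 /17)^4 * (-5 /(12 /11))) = 299527 /95040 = 3.15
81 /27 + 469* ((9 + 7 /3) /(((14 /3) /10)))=11393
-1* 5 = -5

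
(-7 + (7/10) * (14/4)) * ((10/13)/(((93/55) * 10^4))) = -77/372000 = -0.00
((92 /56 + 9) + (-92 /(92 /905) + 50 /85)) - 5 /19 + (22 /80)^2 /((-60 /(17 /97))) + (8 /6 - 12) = -6349307528959 /7018144000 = -904.70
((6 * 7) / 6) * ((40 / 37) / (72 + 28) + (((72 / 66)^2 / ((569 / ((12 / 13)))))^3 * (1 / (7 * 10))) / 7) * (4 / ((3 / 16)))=4497063472360695712384 / 2785569446171418811905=1.61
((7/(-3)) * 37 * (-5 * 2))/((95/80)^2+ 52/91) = 4641280/10653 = 435.68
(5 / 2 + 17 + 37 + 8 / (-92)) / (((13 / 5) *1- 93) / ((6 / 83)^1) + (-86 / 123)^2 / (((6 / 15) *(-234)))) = -22966956675 / 509120995258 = -0.05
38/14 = 19/7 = 2.71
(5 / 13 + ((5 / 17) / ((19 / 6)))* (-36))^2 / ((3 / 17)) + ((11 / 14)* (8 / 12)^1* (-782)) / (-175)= 66012618577 / 1270512425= 51.96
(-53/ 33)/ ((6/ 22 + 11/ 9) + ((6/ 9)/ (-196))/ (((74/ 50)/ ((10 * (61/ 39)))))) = -1249157/ 1134779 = -1.10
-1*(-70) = 70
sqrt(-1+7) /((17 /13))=13* sqrt(6) /17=1.87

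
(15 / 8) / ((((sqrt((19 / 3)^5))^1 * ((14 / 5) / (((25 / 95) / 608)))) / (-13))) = -43875 * sqrt(57) / 8874338816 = -0.00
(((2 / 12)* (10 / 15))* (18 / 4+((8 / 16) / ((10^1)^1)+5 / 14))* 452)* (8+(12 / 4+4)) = 25877 / 7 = 3696.71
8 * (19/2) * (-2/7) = -152/7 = -21.71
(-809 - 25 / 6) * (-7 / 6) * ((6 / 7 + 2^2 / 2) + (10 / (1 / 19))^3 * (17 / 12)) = 497792928745 / 54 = 9218387569.35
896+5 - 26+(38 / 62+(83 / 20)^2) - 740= 1895159 / 12400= 152.84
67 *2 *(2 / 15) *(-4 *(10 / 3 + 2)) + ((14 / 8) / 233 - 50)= -18082349 / 41940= -431.15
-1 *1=-1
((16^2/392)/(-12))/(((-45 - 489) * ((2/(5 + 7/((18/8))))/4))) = 584/353241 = 0.00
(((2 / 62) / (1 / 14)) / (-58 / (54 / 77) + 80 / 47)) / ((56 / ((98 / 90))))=-6909 / 63730420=-0.00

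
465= 465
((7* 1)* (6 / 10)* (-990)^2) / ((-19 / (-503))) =2070559260 / 19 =108976803.16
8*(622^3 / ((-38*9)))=-962567392 / 171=-5629049.08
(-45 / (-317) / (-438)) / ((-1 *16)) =0.00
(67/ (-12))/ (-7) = 0.80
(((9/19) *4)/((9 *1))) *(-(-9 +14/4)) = 22/19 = 1.16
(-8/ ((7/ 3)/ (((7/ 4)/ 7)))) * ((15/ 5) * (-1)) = 18/ 7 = 2.57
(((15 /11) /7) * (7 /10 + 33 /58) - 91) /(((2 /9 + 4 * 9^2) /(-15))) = 27357885 /6515894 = 4.20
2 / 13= 0.15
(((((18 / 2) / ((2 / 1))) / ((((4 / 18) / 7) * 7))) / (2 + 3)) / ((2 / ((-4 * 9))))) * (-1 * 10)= 729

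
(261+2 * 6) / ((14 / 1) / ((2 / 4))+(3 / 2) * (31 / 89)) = 48594 / 5077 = 9.57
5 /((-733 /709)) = -3545 /733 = -4.84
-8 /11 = -0.73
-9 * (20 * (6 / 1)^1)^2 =-129600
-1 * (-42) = 42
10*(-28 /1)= -280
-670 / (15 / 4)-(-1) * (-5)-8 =-575 / 3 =-191.67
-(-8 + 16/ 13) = 88/ 13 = 6.77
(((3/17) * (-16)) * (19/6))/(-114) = 4/51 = 0.08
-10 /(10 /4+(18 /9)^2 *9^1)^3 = -80 /456533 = -0.00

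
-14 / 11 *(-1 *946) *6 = 7224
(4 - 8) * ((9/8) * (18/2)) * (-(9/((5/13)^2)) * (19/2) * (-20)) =-468163.80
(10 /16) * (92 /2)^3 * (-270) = -16425450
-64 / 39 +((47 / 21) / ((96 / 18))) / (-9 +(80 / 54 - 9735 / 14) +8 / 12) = -135952211 / 82815720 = -1.64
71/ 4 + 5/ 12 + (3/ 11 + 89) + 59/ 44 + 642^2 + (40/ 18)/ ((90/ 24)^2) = 7346703761/ 17820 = 412272.94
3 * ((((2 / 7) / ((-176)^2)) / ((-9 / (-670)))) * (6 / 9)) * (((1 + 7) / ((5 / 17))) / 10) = 0.00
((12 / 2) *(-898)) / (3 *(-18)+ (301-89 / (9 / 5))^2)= -218214 / 2560661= -0.09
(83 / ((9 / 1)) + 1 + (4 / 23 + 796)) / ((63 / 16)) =2670784 / 13041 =204.80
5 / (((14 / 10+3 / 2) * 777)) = 50 / 22533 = 0.00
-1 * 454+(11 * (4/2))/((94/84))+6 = -20132/47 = -428.34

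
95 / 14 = 6.79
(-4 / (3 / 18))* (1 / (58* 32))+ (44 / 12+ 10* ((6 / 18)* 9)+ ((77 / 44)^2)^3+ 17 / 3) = 24247367 / 356352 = 68.04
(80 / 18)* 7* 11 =3080 / 9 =342.22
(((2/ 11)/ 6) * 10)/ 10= 1/ 33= 0.03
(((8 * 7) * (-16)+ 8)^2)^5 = 304880506868562346036873396224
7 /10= 0.70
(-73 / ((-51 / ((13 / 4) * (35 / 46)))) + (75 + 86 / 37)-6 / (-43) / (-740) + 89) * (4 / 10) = 12680275489 / 186624300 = 67.95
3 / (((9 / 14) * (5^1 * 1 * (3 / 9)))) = 14 / 5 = 2.80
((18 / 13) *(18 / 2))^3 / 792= 59049 / 24167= 2.44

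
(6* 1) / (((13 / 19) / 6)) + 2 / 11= 52.80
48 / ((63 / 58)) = 928 / 21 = 44.19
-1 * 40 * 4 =-160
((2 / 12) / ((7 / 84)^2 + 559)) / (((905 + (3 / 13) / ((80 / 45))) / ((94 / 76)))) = 117312 / 287943645281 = 0.00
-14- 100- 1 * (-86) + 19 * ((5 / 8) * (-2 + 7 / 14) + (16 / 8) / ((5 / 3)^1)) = -1841 / 80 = -23.01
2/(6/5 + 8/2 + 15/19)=190/569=0.33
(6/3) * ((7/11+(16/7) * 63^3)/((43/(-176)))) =-201180896/43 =-4678625.49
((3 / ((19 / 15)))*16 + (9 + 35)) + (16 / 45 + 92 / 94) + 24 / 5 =88.03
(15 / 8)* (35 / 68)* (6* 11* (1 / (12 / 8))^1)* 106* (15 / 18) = 510125 / 136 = 3750.92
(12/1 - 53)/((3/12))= -164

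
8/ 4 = 2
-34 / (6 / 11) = -62.33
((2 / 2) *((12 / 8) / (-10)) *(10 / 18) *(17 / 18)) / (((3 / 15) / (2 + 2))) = -85 / 54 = -1.57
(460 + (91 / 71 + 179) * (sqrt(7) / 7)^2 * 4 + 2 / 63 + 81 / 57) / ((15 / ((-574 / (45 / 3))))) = -3933760498 / 2731725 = -1440.03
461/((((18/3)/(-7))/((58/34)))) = -93583/102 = -917.48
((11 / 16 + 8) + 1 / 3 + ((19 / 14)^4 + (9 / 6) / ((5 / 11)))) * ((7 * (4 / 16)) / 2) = 2263643 / 164640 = 13.75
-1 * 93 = -93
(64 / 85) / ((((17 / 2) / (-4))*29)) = -512 / 41905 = -0.01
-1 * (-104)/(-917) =-104/917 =-0.11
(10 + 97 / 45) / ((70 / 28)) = 1094 / 225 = 4.86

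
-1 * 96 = -96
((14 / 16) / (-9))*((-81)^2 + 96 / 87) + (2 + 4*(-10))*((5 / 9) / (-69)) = -91871303 / 144072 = -637.68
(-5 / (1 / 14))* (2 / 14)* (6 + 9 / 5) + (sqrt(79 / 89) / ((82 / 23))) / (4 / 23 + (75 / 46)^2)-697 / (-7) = 24334* sqrt(7031) / 21868457 + 151 / 7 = 21.66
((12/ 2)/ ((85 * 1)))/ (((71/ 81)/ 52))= 25272/ 6035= 4.19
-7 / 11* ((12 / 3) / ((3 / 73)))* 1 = -2044 / 33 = -61.94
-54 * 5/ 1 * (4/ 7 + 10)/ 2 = -9990/ 7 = -1427.14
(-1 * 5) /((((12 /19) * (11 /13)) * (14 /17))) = -20995 /1848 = -11.36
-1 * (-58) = 58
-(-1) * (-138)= -138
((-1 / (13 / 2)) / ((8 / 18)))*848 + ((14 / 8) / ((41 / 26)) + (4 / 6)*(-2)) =-939451 / 3198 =-293.76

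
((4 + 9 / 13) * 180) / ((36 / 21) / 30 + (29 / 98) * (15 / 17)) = 91463400 / 34463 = 2653.96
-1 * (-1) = 1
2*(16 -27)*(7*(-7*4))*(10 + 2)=51744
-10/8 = -5/4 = -1.25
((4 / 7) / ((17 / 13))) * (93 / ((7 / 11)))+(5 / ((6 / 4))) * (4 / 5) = 66.53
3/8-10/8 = -7/8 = -0.88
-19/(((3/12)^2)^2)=-4864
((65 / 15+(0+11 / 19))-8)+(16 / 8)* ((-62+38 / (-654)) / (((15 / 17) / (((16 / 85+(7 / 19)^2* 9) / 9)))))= -2001825746 / 79681725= -25.12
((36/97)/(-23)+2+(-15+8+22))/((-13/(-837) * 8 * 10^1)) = 31714767/2320240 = 13.67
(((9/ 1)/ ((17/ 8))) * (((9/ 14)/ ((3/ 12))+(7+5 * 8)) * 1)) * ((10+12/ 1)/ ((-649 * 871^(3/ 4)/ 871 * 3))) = -16656 * 871^(1/ 4)/ 7021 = -12.89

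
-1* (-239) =239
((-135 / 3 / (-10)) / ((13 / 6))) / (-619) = -27 / 8047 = -0.00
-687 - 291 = -978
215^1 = 215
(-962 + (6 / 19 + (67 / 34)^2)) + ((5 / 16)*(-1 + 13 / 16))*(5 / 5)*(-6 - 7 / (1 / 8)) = -670635197 / 702848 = -954.17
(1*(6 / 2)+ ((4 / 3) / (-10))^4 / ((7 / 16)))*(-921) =-326457967 / 118125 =-2763.67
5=5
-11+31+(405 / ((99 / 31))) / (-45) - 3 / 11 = 186 / 11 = 16.91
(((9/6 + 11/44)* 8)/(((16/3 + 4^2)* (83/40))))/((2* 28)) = 15/2656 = 0.01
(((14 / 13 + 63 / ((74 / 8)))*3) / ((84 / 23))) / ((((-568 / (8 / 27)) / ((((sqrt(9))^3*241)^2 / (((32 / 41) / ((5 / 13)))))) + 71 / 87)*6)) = 19369819799865 / 14636760834124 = 1.32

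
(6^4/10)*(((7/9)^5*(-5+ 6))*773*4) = 415737952/3645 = 114057.05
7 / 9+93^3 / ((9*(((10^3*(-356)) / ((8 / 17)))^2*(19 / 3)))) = 76114871663071 / 97861974750000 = 0.78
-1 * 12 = -12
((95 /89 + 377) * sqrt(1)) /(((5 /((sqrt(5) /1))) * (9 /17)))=190672 * sqrt(5) /1335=319.37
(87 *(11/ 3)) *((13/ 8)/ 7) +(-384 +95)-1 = -12093/ 56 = -215.95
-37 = -37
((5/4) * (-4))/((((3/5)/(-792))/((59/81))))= 129800/27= 4807.41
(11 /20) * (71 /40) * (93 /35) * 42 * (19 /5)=414.01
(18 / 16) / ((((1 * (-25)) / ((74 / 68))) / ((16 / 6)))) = -111 / 850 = -0.13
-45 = -45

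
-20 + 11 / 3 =-49 / 3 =-16.33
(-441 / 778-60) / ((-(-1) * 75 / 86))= -675401 / 9725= -69.45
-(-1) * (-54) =-54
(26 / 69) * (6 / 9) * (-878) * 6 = -91312 / 69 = -1323.36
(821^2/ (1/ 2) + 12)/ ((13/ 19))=25613786/ 13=1970291.23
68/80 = 17/20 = 0.85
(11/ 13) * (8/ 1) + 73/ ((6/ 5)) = 5273/ 78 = 67.60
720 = 720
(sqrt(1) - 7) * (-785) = 4710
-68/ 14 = -34/ 7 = -4.86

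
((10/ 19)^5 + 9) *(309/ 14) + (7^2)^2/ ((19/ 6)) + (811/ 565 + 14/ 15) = 11282836953295/ 11751565854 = 960.11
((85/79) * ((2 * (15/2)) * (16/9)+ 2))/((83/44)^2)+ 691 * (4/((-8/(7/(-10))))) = 8180379241/32653860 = 250.52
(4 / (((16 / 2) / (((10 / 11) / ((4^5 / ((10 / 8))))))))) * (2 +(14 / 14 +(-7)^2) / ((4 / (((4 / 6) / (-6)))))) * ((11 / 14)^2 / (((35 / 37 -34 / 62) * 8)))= 3469675 / 52716109824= 0.00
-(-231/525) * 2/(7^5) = 22/420175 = 0.00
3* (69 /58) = 207 /58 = 3.57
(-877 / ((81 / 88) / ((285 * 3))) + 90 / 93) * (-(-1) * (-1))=227283050 / 279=814634.59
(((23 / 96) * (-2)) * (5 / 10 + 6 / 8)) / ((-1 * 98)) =115 / 18816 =0.01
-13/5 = -2.60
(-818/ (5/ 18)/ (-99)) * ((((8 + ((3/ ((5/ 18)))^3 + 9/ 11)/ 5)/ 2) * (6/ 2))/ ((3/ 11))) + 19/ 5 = 1462901947/ 34375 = 42557.15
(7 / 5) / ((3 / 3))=7 / 5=1.40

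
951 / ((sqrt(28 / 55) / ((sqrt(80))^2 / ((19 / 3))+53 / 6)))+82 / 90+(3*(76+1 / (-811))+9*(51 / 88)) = 751901093 / 3211560+775699*sqrt(385) / 532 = 28843.74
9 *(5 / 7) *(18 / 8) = 405 / 28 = 14.46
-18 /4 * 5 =-45 /2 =-22.50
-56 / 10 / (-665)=4 / 475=0.01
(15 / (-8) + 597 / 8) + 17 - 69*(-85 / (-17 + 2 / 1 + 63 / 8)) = -55739 / 76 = -733.41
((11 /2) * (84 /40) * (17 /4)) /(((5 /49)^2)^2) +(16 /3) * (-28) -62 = 67883420581 /150000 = 452556.14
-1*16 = -16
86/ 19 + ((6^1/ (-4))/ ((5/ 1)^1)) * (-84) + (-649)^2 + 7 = 40017584/ 95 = 421237.73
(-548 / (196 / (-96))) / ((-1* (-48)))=274 / 49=5.59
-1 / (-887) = 1 / 887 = 0.00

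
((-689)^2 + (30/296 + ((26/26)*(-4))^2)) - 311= 70215063/148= 474426.10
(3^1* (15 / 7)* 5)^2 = 50625 / 49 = 1033.16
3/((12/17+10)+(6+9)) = 0.12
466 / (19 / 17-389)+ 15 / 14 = -857 / 6594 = -0.13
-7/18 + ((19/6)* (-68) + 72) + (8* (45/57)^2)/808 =-94320557/656298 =-143.72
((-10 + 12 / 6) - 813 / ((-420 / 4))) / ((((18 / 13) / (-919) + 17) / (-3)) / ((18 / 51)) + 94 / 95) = 0.02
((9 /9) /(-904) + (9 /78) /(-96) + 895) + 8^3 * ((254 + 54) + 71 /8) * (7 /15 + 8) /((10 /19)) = 1227282888579 /470080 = 2610795.80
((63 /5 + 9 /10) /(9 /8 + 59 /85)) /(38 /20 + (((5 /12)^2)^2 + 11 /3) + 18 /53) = 50444467200 /40352079277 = 1.25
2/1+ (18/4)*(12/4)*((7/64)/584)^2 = 5587862827/2793930752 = 2.00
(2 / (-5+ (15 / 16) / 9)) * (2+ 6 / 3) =-384 / 235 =-1.63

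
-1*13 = -13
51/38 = 1.34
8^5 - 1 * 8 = 32760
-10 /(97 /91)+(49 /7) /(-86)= -78939 /8342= -9.46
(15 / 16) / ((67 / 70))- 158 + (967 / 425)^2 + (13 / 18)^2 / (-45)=-10717653297409 / 70578135000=-151.86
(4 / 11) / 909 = 4 / 9999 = 0.00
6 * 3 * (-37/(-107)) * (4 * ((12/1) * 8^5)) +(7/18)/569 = 10728775877357/1095894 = 9789975.93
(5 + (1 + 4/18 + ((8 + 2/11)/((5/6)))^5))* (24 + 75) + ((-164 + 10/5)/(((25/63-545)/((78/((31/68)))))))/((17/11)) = 70330694297246176/7786157005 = 9032786.55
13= 13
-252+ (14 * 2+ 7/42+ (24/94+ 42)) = -51205/282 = -181.58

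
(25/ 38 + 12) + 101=4319/ 38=113.66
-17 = -17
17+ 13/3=21.33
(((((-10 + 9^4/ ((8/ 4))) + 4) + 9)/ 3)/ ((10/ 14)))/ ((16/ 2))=15323/ 80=191.54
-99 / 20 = -4.95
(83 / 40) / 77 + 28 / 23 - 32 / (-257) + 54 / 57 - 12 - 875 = -306022487513 / 345911720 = -884.68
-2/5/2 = -1/5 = -0.20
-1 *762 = -762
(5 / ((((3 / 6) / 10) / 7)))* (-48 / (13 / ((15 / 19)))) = -504000 / 247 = -2040.49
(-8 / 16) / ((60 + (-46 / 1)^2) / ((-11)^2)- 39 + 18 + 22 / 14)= 847 / 2448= 0.35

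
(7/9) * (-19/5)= -133/45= -2.96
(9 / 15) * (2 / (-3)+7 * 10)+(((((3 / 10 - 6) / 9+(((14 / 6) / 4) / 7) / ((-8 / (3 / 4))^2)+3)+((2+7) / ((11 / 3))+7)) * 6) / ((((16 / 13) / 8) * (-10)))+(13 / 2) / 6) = -23128937 / 6758400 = -3.42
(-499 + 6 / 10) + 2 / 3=-7466 / 15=-497.73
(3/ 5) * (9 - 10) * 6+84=402/ 5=80.40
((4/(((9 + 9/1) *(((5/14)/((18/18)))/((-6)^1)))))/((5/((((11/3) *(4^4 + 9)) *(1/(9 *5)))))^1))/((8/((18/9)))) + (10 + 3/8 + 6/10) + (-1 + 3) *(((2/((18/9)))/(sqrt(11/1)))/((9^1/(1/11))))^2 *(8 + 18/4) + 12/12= 57101123/7187400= 7.94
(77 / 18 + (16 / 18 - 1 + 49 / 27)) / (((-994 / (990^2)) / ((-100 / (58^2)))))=73280625 / 417977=175.32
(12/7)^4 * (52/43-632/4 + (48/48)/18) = -1353.63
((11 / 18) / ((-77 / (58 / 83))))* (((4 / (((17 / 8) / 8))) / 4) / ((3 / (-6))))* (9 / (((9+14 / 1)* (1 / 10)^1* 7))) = 37120 / 1590197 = 0.02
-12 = -12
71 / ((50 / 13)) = 18.46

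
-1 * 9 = -9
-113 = -113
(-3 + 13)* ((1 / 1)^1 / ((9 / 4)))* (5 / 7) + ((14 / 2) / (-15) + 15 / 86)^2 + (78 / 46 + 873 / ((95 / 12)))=195524304277 / 1696827300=115.23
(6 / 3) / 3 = 2 / 3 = 0.67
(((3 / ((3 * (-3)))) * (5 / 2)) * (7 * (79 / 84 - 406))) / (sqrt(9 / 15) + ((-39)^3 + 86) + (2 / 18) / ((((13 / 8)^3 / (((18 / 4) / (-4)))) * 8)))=-81066375769656875 / 2032211344505063472 - 821160881125 * sqrt(15) / 6096634033515190416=-0.04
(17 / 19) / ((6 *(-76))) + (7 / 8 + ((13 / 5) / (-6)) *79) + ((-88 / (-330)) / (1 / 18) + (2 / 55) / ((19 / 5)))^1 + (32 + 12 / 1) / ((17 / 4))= -18.20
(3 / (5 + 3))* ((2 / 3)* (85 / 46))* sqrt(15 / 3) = 85* sqrt(5) / 184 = 1.03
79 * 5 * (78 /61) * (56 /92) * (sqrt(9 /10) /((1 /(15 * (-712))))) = -1382013360 * sqrt(10) /1403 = -3114975.04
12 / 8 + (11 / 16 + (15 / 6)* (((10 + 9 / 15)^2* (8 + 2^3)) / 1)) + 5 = 360127 / 80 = 4501.59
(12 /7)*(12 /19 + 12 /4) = 6.23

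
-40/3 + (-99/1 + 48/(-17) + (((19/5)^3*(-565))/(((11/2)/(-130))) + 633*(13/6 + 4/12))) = 4119187163/5610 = 734257.96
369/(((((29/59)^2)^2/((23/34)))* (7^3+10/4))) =102840042807/8308429907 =12.38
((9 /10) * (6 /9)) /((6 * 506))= 1 /5060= 0.00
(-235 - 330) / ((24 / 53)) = -29945 / 24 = -1247.71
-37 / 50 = -0.74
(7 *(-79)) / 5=-553 / 5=-110.60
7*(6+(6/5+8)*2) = 854/5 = 170.80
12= 12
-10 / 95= -2 / 19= -0.11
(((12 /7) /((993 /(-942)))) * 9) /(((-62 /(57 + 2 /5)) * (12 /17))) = 984861 /51305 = 19.20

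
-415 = -415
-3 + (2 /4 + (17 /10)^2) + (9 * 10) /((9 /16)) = 16039 /100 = 160.39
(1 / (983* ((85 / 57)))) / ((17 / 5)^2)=285 / 4829479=0.00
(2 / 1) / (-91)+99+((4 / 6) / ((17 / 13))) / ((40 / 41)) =9235643 / 92820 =99.50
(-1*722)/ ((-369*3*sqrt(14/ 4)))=722*sqrt(14)/ 7749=0.35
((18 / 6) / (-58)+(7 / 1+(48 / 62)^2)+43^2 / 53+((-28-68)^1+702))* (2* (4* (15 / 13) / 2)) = 57466478070 / 19201741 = 2992.77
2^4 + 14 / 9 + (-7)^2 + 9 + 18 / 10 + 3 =3616 / 45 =80.36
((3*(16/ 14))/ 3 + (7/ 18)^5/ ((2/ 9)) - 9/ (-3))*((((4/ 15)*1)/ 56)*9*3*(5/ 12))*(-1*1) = -12294865/ 54867456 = -0.22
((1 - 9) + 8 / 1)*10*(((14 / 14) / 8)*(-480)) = 0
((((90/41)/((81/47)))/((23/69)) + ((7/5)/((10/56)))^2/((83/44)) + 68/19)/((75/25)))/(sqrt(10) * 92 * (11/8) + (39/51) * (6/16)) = -8570144322064/358819029063418125 + 11341597147445312 * sqrt(10)/1076457087190254375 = 0.03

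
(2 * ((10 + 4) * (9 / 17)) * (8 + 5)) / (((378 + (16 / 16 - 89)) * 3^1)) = 546 / 2465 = 0.22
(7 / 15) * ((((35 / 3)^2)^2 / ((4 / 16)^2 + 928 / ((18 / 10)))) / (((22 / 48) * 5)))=7.32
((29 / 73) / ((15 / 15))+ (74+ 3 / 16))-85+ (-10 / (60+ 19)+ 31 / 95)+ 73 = 550358827 / 8765840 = 62.78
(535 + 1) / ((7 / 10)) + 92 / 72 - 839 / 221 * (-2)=21569089 / 27846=774.58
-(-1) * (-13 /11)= -13 /11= -1.18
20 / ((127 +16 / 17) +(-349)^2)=85 / 518198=0.00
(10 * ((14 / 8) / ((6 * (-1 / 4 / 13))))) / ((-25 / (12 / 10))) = 182 / 25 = 7.28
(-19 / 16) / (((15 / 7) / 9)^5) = -77597919 / 50000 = -1551.96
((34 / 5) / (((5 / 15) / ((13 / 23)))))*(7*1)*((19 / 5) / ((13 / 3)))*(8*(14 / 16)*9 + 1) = 2604672 / 575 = 4529.86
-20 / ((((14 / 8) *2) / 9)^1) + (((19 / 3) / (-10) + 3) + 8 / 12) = -10163 / 210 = -48.40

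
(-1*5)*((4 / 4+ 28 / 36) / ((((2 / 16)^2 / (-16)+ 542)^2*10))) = -8388608 / 2772294930441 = -0.00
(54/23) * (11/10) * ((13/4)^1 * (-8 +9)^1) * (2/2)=3861/460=8.39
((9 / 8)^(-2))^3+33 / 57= 1.07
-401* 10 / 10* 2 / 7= -802 / 7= -114.57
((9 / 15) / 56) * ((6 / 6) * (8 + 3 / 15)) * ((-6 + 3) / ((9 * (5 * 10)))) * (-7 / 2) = 41 / 20000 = 0.00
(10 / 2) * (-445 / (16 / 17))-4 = -37889 / 16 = -2368.06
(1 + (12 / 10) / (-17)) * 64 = 5056 / 85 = 59.48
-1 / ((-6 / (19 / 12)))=19 / 72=0.26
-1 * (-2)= 2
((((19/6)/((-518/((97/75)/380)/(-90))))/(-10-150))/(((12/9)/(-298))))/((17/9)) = 390231/281792000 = 0.00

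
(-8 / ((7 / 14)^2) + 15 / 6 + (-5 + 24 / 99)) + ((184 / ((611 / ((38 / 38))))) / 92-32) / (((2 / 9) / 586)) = -3403902571 / 40326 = -84409.63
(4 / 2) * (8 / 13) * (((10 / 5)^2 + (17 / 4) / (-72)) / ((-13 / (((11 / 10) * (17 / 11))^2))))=-65603 / 60840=-1.08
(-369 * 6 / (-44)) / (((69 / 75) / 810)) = 44301.88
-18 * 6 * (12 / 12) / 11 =-108 / 11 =-9.82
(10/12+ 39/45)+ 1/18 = 79/45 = 1.76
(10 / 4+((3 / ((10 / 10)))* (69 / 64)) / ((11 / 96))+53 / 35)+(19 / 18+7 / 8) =947251 / 27720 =34.17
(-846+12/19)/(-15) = 5354/95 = 56.36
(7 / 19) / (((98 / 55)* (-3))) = -55 / 798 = -0.07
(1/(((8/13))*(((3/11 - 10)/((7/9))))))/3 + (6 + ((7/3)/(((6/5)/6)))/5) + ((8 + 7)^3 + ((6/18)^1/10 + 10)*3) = 394451351/115560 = 3413.39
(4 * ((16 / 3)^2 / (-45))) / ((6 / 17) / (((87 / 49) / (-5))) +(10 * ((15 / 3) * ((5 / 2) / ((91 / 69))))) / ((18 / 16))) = -22969856 / 756353025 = -0.03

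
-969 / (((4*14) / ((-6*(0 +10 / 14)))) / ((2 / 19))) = 765 / 98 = 7.81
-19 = -19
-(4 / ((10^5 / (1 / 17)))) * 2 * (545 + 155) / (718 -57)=-7 / 1404625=-0.00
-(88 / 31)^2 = -7744 / 961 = -8.06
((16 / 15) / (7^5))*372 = 1984 / 84035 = 0.02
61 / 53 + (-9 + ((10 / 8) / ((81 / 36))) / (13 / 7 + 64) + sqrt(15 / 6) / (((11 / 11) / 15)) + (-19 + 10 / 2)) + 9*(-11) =-26572490 / 219897 + 15*sqrt(10) / 2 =-97.12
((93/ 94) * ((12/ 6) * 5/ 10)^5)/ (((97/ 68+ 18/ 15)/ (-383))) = -6055230/ 41971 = -144.27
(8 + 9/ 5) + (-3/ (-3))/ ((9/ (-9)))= 44/ 5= 8.80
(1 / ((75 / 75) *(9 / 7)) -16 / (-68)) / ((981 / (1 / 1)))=155 / 150093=0.00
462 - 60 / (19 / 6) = 8418 / 19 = 443.05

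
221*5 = 1105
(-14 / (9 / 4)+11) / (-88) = -43 / 792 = -0.05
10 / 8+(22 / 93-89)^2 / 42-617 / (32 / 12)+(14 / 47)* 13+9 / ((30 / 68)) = -6234644387 / 341462520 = -18.26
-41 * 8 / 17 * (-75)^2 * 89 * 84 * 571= -7875928620000 / 17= -463289918823.53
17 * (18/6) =51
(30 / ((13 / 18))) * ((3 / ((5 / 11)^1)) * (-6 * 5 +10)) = -71280 / 13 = -5483.08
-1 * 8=-8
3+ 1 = 4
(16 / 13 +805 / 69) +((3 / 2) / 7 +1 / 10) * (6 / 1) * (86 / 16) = 125761 / 5460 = 23.03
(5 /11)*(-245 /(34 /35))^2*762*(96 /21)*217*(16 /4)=277910467800000 /3179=87420719660.27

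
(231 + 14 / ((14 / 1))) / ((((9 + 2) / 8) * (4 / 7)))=295.27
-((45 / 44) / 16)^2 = -2025 / 495616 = -0.00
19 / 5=3.80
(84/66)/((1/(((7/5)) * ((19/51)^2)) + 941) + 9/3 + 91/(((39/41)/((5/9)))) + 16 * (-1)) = 0.00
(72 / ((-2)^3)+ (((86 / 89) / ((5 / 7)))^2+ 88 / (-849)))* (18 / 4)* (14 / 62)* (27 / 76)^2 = -18720675391761 / 20068981450400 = -0.93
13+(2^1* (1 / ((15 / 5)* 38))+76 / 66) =8884 / 627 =14.17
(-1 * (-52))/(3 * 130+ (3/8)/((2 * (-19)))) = 15808/118557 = 0.13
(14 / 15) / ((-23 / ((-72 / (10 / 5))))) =168 / 115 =1.46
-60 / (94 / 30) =-900 / 47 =-19.15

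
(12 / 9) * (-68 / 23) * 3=-11.83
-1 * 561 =-561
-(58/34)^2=-841/289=-2.91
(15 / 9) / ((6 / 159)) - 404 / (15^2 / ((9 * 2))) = 1777 / 150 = 11.85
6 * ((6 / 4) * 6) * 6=324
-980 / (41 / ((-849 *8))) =6656160 / 41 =162345.37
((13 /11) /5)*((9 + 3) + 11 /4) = 3.49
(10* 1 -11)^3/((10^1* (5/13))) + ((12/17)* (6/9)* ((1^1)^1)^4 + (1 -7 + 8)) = 1879/850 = 2.21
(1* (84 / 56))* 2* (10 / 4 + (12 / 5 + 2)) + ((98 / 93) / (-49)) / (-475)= 1828849 / 88350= 20.70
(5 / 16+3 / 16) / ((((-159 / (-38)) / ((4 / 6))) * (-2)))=-19 / 477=-0.04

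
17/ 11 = 1.55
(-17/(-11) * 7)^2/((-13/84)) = -1189524/1573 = -756.21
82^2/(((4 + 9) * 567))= 6724/7371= 0.91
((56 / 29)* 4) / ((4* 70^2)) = 2 / 5075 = 0.00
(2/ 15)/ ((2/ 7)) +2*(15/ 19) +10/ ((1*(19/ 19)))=3433/ 285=12.05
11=11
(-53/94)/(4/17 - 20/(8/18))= 0.01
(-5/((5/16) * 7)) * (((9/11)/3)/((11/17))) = -816/847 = -0.96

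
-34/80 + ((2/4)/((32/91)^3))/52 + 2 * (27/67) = 52875073/87818240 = 0.60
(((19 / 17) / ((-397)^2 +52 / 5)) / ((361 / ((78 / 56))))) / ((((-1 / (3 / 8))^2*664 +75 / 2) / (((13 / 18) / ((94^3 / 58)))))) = 24505 / 84525178555555377584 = 0.00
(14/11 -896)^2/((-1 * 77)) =-13837852/1331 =-10396.58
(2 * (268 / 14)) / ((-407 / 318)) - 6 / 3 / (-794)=-33831079 / 1131053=-29.91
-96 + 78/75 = -2374/25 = -94.96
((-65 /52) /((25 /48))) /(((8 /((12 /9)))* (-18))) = 1 /45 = 0.02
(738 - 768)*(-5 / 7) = 150 / 7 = 21.43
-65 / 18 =-3.61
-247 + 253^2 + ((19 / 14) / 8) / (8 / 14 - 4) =24484589 / 384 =63761.95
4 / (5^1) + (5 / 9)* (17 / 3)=533 / 135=3.95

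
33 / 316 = 0.10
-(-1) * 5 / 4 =1.25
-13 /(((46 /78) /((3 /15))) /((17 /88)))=-0.85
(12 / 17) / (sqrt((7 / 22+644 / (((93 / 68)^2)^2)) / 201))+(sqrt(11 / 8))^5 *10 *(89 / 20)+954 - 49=103788 *sqrt(53675115372186) / 1031746903355+10769 *sqrt(22) / 512+905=1004.39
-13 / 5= -2.60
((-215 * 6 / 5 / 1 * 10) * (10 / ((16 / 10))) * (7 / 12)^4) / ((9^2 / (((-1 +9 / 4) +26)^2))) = -17116.50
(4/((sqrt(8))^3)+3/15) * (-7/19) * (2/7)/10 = -0.00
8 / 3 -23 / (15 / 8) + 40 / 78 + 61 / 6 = 421 / 390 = 1.08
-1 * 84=-84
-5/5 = -1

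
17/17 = 1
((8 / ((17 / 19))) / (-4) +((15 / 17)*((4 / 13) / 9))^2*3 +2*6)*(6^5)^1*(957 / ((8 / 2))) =887510116944 / 48841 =18171415.76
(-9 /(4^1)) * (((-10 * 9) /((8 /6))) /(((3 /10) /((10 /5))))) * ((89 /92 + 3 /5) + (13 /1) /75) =324297 /184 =1762.48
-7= -7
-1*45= -45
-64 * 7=-448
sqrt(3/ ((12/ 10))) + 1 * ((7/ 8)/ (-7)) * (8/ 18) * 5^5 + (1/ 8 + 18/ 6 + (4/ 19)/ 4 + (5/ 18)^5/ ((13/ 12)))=-828589196/ 4861701 + sqrt(10)/ 2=-168.85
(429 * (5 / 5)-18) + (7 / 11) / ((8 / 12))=9063 / 22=411.95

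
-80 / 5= -16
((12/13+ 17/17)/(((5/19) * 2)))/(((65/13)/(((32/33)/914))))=0.00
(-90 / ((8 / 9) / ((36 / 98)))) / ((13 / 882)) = -32805 / 13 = -2523.46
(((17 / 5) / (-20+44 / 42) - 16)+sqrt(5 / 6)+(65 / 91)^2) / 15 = -509301 / 487550+sqrt(30) / 90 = -0.98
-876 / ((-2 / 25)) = 10950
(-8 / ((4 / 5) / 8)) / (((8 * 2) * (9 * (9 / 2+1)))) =-10 / 99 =-0.10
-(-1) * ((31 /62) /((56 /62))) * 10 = 155 /28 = 5.54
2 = 2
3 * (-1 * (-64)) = 192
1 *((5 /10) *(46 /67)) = 23 /67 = 0.34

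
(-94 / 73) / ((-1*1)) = 94 / 73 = 1.29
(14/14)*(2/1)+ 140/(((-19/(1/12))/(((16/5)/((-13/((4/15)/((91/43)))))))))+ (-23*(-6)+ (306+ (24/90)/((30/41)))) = 107500304/240825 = 446.38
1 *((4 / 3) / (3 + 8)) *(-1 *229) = -916 / 33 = -27.76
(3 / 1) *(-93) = -279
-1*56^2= -3136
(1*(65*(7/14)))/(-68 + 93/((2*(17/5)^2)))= -18785/36979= -0.51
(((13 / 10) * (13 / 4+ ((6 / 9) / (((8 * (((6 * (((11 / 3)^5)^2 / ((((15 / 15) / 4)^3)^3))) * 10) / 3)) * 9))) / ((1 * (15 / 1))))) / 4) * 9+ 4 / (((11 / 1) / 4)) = 1192418840597784251693 / 108789443753672704000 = 10.96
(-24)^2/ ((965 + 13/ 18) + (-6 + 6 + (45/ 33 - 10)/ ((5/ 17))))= 0.62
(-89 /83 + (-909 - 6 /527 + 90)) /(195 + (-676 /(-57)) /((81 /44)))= -165617699760 /40681710719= -4.07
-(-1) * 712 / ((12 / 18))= 1068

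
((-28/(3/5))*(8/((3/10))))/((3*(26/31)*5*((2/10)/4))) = -694400/351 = -1978.35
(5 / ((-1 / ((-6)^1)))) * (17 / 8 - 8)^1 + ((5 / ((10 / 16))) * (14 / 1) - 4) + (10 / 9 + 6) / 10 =-12157 / 180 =-67.54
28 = 28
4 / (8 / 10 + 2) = 10 / 7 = 1.43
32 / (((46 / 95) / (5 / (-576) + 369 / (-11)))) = -20196905 / 9108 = -2217.49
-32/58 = -0.55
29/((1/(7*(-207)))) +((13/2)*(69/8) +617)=-661567/16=-41347.94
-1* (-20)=20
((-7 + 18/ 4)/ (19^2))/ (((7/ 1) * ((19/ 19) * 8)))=-5/ 40432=-0.00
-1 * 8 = -8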